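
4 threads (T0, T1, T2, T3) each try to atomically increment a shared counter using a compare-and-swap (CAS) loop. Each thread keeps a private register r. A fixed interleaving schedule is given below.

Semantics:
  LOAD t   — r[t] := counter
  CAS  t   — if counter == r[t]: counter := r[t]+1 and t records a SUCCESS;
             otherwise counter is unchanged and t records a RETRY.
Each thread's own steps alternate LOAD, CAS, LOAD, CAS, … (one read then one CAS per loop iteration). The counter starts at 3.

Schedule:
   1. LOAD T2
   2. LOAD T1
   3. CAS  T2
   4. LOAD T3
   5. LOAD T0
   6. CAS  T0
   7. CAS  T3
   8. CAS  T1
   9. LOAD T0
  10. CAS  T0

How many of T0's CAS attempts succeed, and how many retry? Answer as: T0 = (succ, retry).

step 1: T2 LOAD ⇒ load; ctr=3 reg=3
step 2: T1 LOAD ⇒ load; ctr=3 reg=3
step 3: T2 CAS ⇒ ok; ctr=4 reg=3
step 4: T3 LOAD ⇒ load; ctr=4 reg=4
step 5: T0 LOAD ⇒ load; ctr=4 reg=4
step 6: T0 CAS ⇒ ok; ctr=5 reg=4
step 7: T3 CAS ⇒ retry; ctr=5 reg=4
step 8: T1 CAS ⇒ retry; ctr=5 reg=3
step 9: T0 LOAD ⇒ load; ctr=5 reg=5
step 10: T0 CAS ⇒ ok; ctr=6 reg=5

T0 = (2, 0)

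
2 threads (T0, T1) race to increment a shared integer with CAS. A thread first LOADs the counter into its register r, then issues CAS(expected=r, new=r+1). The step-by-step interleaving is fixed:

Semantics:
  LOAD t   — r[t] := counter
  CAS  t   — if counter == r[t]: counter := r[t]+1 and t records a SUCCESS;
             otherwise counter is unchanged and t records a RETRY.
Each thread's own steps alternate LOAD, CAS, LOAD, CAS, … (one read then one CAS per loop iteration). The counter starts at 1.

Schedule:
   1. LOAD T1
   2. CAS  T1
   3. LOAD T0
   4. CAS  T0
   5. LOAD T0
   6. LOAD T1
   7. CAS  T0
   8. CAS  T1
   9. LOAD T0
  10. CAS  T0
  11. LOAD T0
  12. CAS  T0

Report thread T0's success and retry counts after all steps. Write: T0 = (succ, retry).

T1 LOAD — after: cnt=1, r=1 — load
T1 CAS — after: cnt=2, r=1 — ok
T0 LOAD — after: cnt=2, r=2 — load
T0 CAS — after: cnt=3, r=2 — ok
T0 LOAD — after: cnt=3, r=3 — load
T1 LOAD — after: cnt=3, r=3 — load
T0 CAS — after: cnt=4, r=3 — ok
T1 CAS — after: cnt=4, r=3 — retry
T0 LOAD — after: cnt=4, r=4 — load
T0 CAS — after: cnt=5, r=4 — ok
T0 LOAD — after: cnt=5, r=5 — load
T0 CAS — after: cnt=6, r=5 — ok

T0 = (4, 0)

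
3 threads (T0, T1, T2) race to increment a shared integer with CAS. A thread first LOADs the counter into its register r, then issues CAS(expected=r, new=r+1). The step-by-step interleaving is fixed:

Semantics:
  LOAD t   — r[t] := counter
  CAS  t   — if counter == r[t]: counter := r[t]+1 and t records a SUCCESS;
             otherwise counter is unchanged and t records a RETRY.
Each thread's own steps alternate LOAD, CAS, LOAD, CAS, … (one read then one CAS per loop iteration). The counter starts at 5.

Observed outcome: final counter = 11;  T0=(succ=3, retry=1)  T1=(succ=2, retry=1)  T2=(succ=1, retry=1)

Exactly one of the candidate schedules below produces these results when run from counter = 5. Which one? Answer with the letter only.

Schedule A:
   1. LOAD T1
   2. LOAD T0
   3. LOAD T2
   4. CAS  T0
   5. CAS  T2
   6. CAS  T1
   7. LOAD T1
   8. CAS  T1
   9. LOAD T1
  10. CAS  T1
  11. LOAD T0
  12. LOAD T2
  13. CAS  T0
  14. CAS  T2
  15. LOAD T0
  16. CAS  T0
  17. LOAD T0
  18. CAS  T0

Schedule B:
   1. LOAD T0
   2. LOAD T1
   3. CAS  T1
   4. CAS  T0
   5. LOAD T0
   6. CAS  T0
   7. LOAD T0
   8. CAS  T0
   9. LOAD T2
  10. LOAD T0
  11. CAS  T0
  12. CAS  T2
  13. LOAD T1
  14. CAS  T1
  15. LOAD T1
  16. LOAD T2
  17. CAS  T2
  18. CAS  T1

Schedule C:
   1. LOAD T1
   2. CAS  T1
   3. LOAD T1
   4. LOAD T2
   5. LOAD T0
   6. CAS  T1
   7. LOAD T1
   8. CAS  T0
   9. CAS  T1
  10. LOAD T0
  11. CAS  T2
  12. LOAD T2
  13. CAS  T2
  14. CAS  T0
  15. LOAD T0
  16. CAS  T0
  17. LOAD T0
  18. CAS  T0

Tracing schedule B:
T0 LOAD — after: cnt=5, r=5 — load
T1 LOAD — after: cnt=5, r=5 — load
T1 CAS — after: cnt=6, r=5 — ok
T0 CAS — after: cnt=6, r=5 — retry
T0 LOAD — after: cnt=6, r=6 — load
T0 CAS — after: cnt=7, r=6 — ok
T0 LOAD — after: cnt=7, r=7 — load
T0 CAS — after: cnt=8, r=7 — ok
T2 LOAD — after: cnt=8, r=8 — load
T0 LOAD — after: cnt=8, r=8 — load
T0 CAS — after: cnt=9, r=8 — ok
T2 CAS — after: cnt=9, r=8 — retry
T1 LOAD — after: cnt=9, r=9 — load
T1 CAS — after: cnt=10, r=9 — ok
T1 LOAD — after: cnt=10, r=10 — load
T2 LOAD — after: cnt=10, r=10 — load
T2 CAS — after: cnt=11, r=10 — ok
T1 CAS — after: cnt=11, r=10 — retry

B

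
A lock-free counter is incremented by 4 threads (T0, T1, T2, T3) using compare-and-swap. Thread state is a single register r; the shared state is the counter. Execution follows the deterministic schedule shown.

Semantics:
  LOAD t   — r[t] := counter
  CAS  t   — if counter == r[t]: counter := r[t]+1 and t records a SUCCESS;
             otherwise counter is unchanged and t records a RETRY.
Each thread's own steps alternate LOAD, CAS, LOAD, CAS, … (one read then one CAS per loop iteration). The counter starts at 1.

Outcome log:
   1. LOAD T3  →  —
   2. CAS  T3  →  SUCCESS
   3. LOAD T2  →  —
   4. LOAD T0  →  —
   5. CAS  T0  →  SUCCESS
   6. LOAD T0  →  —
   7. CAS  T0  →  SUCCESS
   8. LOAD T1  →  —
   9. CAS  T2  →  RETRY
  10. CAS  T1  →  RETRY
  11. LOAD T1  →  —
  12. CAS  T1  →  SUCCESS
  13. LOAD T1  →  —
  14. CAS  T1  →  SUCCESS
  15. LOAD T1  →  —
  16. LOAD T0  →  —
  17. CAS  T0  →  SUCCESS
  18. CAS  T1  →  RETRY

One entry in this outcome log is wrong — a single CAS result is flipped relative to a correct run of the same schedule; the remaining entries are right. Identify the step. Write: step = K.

step = 10

Correct run:
1. LOAD T3 → mem=1 r[T3]=1 [LOAD]
2. CAS T3 → mem=2 r[T3]=1 [OK]
3. LOAD T2 → mem=2 r[T2]=2 [LOAD]
4. LOAD T0 → mem=2 r[T0]=2 [LOAD]
5. CAS T0 → mem=3 r[T0]=2 [OK]
6. LOAD T0 → mem=3 r[T0]=3 [LOAD]
7. CAS T0 → mem=4 r[T0]=3 [OK]
8. LOAD T1 → mem=4 r[T1]=4 [LOAD]
9. CAS T2 → mem=4 r[T2]=2 [RETRY]
10. CAS T1 → mem=5 r[T1]=4 [OK]
11. LOAD T1 → mem=5 r[T1]=5 [LOAD]
12. CAS T1 → mem=6 r[T1]=5 [OK]
13. LOAD T1 → mem=6 r[T1]=6 [LOAD]
14. CAS T1 → mem=7 r[T1]=6 [OK]
15. LOAD T1 → mem=7 r[T1]=7 [LOAD]
16. LOAD T0 → mem=7 r[T0]=7 [LOAD]
17. CAS T0 → mem=8 r[T0]=7 [OK]
18. CAS T1 → mem=8 r[T1]=7 [RETRY]
Flip is step 10.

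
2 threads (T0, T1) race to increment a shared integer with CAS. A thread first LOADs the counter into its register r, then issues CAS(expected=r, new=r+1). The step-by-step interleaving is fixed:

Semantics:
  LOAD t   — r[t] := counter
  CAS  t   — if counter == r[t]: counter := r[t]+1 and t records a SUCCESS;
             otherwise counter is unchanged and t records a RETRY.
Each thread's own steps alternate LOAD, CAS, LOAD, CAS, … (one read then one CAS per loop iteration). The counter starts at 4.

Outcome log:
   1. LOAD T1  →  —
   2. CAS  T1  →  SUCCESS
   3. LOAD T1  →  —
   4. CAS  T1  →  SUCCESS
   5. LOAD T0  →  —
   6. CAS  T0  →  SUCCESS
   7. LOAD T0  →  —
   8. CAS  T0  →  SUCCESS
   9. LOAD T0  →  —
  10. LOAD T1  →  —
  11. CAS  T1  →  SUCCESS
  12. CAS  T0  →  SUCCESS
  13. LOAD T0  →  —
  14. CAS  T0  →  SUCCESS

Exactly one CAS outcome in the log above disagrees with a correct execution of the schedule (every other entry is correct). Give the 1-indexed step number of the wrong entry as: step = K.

step = 12

Re-executing:
1. LOAD T1 → mem=4 r[T1]=4 [LOAD]
2. CAS T1 → mem=5 r[T1]=4 [OK]
3. LOAD T1 → mem=5 r[T1]=5 [LOAD]
4. CAS T1 → mem=6 r[T1]=5 [OK]
5. LOAD T0 → mem=6 r[T0]=6 [LOAD]
6. CAS T0 → mem=7 r[T0]=6 [OK]
7. LOAD T0 → mem=7 r[T0]=7 [LOAD]
8. CAS T0 → mem=8 r[T0]=7 [OK]
9. LOAD T0 → mem=8 r[T0]=8 [LOAD]
10. LOAD T1 → mem=8 r[T1]=8 [LOAD]
11. CAS T1 → mem=9 r[T1]=8 [OK]
12. CAS T0 → mem=9 r[T0]=8 [RETRY]
13. LOAD T0 → mem=9 r[T0]=9 [LOAD]
14. CAS T0 → mem=10 r[T0]=9 [OK]
Mismatch at 12.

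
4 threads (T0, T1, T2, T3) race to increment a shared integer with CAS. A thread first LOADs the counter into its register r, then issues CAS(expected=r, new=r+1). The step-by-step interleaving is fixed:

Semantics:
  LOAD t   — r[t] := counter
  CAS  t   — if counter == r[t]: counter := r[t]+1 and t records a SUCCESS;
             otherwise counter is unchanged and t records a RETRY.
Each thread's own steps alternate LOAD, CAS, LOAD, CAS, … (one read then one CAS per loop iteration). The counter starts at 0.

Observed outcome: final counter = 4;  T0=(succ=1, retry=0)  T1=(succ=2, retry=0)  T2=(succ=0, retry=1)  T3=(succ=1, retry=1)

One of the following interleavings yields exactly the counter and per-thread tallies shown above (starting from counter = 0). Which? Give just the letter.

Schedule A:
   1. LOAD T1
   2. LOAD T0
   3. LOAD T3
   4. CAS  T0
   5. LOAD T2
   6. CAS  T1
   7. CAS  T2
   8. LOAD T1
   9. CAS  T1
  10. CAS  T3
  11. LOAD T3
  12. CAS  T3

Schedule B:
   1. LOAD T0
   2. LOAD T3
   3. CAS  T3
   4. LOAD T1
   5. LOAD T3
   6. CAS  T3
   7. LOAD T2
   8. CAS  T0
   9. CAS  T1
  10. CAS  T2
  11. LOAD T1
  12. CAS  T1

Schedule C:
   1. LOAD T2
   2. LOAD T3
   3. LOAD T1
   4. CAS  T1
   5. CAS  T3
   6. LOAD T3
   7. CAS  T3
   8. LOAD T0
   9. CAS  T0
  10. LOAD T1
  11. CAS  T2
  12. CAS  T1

Tracing schedule C:
T2 LOAD — after: cnt=0, r=0 — load
T3 LOAD — after: cnt=0, r=0 — load
T1 LOAD — after: cnt=0, r=0 — load
T1 CAS — after: cnt=1, r=0 — ok
T3 CAS — after: cnt=1, r=0 — retry
T3 LOAD — after: cnt=1, r=1 — load
T3 CAS — after: cnt=2, r=1 — ok
T0 LOAD — after: cnt=2, r=2 — load
T0 CAS — after: cnt=3, r=2 — ok
T1 LOAD — after: cnt=3, r=3 — load
T2 CAS — after: cnt=3, r=0 — retry
T1 CAS — after: cnt=4, r=3 — ok

C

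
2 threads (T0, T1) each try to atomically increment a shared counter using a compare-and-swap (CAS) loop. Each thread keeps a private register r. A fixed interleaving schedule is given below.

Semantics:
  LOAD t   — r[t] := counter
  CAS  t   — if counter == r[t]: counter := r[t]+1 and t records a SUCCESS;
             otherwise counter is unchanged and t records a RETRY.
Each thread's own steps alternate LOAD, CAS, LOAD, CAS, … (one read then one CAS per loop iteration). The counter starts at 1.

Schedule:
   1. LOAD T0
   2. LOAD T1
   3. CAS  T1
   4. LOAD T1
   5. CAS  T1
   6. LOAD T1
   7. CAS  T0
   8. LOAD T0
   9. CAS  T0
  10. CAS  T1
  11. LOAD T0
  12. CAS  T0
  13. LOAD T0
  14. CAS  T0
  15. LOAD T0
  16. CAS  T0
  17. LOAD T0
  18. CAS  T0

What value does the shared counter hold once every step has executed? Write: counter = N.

T0 LOAD — after: cnt=1, r=1 — load
T1 LOAD — after: cnt=1, r=1 — load
T1 CAS — after: cnt=2, r=1 — ok
T1 LOAD — after: cnt=2, r=2 — load
T1 CAS — after: cnt=3, r=2 — ok
T1 LOAD — after: cnt=3, r=3 — load
T0 CAS — after: cnt=3, r=1 — retry
T0 LOAD — after: cnt=3, r=3 — load
T0 CAS — after: cnt=4, r=3 — ok
T1 CAS — after: cnt=4, r=3 — retry
T0 LOAD — after: cnt=4, r=4 — load
T0 CAS — after: cnt=5, r=4 — ok
T0 LOAD — after: cnt=5, r=5 — load
T0 CAS — after: cnt=6, r=5 — ok
T0 LOAD — after: cnt=6, r=6 — load
T0 CAS — after: cnt=7, r=6 — ok
T0 LOAD — after: cnt=7, r=7 — load
T0 CAS — after: cnt=8, r=7 — ok

counter = 8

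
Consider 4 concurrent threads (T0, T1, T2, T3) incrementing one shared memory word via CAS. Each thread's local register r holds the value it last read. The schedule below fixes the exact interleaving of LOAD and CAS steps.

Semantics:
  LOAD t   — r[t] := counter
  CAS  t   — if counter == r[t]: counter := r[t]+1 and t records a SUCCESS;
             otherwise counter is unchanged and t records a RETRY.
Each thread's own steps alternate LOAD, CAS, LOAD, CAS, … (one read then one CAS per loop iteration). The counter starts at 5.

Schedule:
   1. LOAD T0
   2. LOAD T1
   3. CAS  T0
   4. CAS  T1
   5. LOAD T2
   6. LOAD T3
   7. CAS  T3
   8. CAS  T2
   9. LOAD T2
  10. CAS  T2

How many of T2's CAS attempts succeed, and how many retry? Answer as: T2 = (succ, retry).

#1 T0 reads 5
#2 T1 reads 5
#3 T0 CAS(5→6) writes; counter now 6
#4 T1 CAS(5→6) fails; counter now 6
#5 T2 reads 6
#6 T3 reads 6
#7 T3 CAS(6→7) writes; counter now 7
#8 T2 CAS(6→7) fails; counter now 7
#9 T2 reads 7
#10 T2 CAS(7→8) writes; counter now 8

T2 = (1, 1)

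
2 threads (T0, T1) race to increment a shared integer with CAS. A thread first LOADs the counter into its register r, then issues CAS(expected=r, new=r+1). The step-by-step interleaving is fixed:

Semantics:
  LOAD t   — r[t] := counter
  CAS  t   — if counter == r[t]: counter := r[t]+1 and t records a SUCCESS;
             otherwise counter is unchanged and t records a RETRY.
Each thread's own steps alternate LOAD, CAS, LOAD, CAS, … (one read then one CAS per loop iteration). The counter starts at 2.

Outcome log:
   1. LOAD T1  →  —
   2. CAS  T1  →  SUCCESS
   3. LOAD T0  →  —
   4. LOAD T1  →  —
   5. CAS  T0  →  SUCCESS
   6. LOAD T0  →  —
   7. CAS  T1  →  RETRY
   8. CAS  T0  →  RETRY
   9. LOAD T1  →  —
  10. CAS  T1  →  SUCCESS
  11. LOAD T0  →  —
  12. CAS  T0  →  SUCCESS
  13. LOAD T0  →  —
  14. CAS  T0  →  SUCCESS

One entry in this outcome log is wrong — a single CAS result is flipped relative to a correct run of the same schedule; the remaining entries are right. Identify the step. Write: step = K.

step = 8

Re-executing:
   1) LOAD T1:  M=2  r_T1=2
   2) CAS  T1:  M=3  r_T1=2 ✓
   3) LOAD T0:  M=3  r_T0=3
   4) LOAD T1:  M=3  r_T1=3
   5) CAS  T0:  M=4  r_T0=3 ✓
   6) LOAD T0:  M=4  r_T0=4
   7) CAS  T1:  M=4  r_T1=3 ✗
   8) CAS  T0:  M=5  r_T0=4 ✓
   9) LOAD T1:  M=5  r_T1=5
  10) CAS  T1:  M=6  r_T1=5 ✓
  11) LOAD T0:  M=6  r_T0=6
  12) CAS  T0:  M=7  r_T0=6 ✓
  13) LOAD T0:  M=7  r_T0=7
  14) CAS  T0:  M=8  r_T0=7 ✓
Mismatch at 8.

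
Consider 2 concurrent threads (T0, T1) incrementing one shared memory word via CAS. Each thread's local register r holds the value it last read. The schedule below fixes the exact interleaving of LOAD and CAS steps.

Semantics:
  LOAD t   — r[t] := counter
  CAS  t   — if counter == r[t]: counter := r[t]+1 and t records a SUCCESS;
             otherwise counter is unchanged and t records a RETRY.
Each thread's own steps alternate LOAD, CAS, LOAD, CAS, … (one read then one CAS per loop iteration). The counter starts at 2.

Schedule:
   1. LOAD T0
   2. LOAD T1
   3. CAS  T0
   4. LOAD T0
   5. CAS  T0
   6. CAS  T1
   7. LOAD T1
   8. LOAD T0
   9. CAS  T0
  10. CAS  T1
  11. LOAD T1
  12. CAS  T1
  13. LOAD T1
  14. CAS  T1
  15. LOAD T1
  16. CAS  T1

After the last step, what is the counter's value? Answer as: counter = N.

counter = 8

#1 T0 reads 2
#2 T1 reads 2
#3 T0 CAS(2→3) writes; counter now 3
#4 T0 reads 3
#5 T0 CAS(3→4) writes; counter now 4
#6 T1 CAS(2→3) fails; counter now 4
#7 T1 reads 4
#8 T0 reads 4
#9 T0 CAS(4→5) writes; counter now 5
#10 T1 CAS(4→5) fails; counter now 5
#11 T1 reads 5
#12 T1 CAS(5→6) writes; counter now 6
#13 T1 reads 6
#14 T1 CAS(6→7) writes; counter now 7
#15 T1 reads 7
#16 T1 CAS(7→8) writes; counter now 8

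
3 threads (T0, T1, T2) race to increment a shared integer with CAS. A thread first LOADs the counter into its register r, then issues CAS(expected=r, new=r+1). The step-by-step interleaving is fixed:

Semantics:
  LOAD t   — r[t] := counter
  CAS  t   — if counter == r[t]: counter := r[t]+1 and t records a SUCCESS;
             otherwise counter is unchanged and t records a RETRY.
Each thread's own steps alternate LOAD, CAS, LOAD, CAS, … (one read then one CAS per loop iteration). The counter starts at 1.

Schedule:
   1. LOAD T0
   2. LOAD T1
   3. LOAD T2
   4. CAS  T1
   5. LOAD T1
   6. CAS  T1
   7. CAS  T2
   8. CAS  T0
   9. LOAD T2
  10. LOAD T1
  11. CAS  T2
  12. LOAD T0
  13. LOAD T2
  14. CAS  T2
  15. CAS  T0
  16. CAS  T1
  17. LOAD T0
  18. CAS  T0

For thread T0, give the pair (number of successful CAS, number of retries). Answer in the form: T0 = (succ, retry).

[1] T0.load  rd  (counter 1, T0.r 1)
[2] T1.load  rd  (counter 1, T1.r 1)
[3] T2.load  rd  (counter 1, T2.r 1)
[4] T1.cas  hit  (counter 2, T1.r 1)
[5] T1.load  rd  (counter 2, T1.r 2)
[6] T1.cas  hit  (counter 3, T1.r 2)
[7] T2.cas  miss  (counter 3, T2.r 1)
[8] T0.cas  miss  (counter 3, T0.r 1)
[9] T2.load  rd  (counter 3, T2.r 3)
[10] T1.load  rd  (counter 3, T1.r 3)
[11] T2.cas  hit  (counter 4, T2.r 3)
[12] T0.load  rd  (counter 4, T0.r 4)
[13] T2.load  rd  (counter 4, T2.r 4)
[14] T2.cas  hit  (counter 5, T2.r 4)
[15] T0.cas  miss  (counter 5, T0.r 4)
[16] T1.cas  miss  (counter 5, T1.r 3)
[17] T0.load  rd  (counter 5, T0.r 5)
[18] T0.cas  hit  (counter 6, T0.r 5)

T0 = (1, 2)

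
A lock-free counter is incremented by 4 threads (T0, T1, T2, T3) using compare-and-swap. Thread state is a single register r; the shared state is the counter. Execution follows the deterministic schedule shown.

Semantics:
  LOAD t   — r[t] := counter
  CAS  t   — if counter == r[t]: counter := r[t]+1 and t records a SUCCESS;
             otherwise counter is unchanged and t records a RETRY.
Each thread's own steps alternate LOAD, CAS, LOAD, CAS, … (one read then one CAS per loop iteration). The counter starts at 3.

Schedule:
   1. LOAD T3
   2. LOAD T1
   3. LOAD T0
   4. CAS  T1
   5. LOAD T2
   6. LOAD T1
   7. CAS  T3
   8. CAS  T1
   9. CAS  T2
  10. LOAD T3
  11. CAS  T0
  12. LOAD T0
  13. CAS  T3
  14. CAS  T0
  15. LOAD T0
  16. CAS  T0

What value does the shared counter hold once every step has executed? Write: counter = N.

#1 T3 reads 3
#2 T1 reads 3
#3 T0 reads 3
#4 T1 CAS(3→4) writes; counter now 4
#5 T2 reads 4
#6 T1 reads 4
#7 T3 CAS(3→4) fails; counter now 4
#8 T1 CAS(4→5) writes; counter now 5
#9 T2 CAS(4→5) fails; counter now 5
#10 T3 reads 5
#11 T0 CAS(3→4) fails; counter now 5
#12 T0 reads 5
#13 T3 CAS(5→6) writes; counter now 6
#14 T0 CAS(5→6) fails; counter now 6
#15 T0 reads 6
#16 T0 CAS(6→7) writes; counter now 7

counter = 7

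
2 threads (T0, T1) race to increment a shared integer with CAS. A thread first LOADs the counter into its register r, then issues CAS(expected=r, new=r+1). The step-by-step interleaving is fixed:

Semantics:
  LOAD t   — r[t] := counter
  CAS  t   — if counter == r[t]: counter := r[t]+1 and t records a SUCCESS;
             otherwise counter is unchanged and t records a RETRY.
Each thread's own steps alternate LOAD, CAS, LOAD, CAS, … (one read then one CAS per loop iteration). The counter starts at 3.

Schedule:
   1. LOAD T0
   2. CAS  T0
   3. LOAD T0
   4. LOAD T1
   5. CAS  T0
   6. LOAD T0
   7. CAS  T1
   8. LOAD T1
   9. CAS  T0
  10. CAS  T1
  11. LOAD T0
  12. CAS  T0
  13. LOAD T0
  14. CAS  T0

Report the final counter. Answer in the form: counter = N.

#1 T0 reads 3
#2 T0 CAS(3→4) writes; counter now 4
#3 T0 reads 4
#4 T1 reads 4
#5 T0 CAS(4→5) writes; counter now 5
#6 T0 reads 5
#7 T1 CAS(4→5) fails; counter now 5
#8 T1 reads 5
#9 T0 CAS(5→6) writes; counter now 6
#10 T1 CAS(5→6) fails; counter now 6
#11 T0 reads 6
#12 T0 CAS(6→7) writes; counter now 7
#13 T0 reads 7
#14 T0 CAS(7→8) writes; counter now 8

counter = 8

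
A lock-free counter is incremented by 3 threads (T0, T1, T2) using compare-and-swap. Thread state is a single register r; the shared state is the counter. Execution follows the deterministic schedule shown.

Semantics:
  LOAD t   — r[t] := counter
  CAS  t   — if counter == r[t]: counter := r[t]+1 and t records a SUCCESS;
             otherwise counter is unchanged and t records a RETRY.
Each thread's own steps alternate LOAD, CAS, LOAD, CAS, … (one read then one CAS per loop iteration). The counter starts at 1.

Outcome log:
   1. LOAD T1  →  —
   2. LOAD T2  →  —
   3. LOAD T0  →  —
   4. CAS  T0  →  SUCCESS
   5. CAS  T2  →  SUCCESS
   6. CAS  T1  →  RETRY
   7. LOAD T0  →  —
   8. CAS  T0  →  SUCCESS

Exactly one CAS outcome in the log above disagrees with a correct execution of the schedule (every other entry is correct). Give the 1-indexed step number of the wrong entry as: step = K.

step = 5

Re-executing:
step 1: T1 LOAD ⇒ load; ctr=1 reg=1
step 2: T2 LOAD ⇒ load; ctr=1 reg=1
step 3: T0 LOAD ⇒ load; ctr=1 reg=1
step 4: T0 CAS ⇒ ok; ctr=2 reg=1
step 5: T2 CAS ⇒ retry; ctr=2 reg=1
step 6: T1 CAS ⇒ retry; ctr=2 reg=1
step 7: T0 LOAD ⇒ load; ctr=2 reg=2
step 8: T0 CAS ⇒ ok; ctr=3 reg=2
Log disagrees first at step 5.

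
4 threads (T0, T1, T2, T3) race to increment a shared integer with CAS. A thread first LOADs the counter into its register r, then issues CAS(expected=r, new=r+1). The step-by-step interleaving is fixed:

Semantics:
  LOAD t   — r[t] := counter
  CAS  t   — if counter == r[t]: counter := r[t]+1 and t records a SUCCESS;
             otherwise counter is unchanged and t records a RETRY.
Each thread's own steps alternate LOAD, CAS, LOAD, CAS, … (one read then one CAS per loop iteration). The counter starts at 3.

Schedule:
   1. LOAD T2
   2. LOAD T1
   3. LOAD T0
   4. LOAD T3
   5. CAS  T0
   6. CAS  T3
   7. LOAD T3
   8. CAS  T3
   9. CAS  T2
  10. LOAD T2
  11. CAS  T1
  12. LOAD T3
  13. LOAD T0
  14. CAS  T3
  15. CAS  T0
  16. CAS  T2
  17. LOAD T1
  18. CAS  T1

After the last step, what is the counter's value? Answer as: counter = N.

counter = 7

[1] T2.load  rd  (counter 3, T2.r 3)
[2] T1.load  rd  (counter 3, T1.r 3)
[3] T0.load  rd  (counter 3, T0.r 3)
[4] T3.load  rd  (counter 3, T3.r 3)
[5] T0.cas  hit  (counter 4, T0.r 3)
[6] T3.cas  miss  (counter 4, T3.r 3)
[7] T3.load  rd  (counter 4, T3.r 4)
[8] T3.cas  hit  (counter 5, T3.r 4)
[9] T2.cas  miss  (counter 5, T2.r 3)
[10] T2.load  rd  (counter 5, T2.r 5)
[11] T1.cas  miss  (counter 5, T1.r 3)
[12] T3.load  rd  (counter 5, T3.r 5)
[13] T0.load  rd  (counter 5, T0.r 5)
[14] T3.cas  hit  (counter 6, T3.r 5)
[15] T0.cas  miss  (counter 6, T0.r 5)
[16] T2.cas  miss  (counter 6, T2.r 5)
[17] T1.load  rd  (counter 6, T1.r 6)
[18] T1.cas  hit  (counter 7, T1.r 6)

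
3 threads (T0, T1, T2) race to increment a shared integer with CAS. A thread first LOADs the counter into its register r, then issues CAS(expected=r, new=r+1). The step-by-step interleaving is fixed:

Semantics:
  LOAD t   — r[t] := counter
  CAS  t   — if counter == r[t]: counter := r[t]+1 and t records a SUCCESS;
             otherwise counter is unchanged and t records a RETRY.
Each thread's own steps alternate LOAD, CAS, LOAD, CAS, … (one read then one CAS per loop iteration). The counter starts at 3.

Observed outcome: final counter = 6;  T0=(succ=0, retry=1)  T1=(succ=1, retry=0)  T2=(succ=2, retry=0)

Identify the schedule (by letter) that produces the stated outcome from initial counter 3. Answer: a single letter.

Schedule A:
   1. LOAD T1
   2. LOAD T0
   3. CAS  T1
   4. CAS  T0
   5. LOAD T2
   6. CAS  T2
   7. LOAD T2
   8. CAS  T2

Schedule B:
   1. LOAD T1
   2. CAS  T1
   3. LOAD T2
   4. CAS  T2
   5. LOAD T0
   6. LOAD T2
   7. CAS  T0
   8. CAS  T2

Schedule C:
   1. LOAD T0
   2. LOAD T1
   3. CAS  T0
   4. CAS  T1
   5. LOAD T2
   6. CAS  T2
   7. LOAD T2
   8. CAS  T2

A

Simulating candidate A:
1. LOAD T1 → mem=3 r[T1]=3 [LOAD]
2. LOAD T0 → mem=3 r[T0]=3 [LOAD]
3. CAS T1 → mem=4 r[T1]=3 [OK]
4. CAS T0 → mem=4 r[T0]=3 [RETRY]
5. LOAD T2 → mem=4 r[T2]=4 [LOAD]
6. CAS T2 → mem=5 r[T2]=4 [OK]
7. LOAD T2 → mem=5 r[T2]=5 [LOAD]
8. CAS T2 → mem=6 r[T2]=5 [OK]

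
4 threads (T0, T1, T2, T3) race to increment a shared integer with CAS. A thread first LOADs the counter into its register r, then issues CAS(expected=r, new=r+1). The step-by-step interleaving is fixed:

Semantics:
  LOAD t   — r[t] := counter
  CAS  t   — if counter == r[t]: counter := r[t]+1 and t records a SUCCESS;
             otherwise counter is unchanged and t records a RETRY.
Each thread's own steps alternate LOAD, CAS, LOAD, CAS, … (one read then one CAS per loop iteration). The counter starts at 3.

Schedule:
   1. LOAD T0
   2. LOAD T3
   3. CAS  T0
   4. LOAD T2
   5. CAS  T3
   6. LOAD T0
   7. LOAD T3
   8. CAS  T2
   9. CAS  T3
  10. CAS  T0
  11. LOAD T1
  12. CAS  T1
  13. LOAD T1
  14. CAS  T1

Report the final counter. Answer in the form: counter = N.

step 1: T0 LOAD ⇒ load; ctr=3 reg=3
step 2: T3 LOAD ⇒ load; ctr=3 reg=3
step 3: T0 CAS ⇒ ok; ctr=4 reg=3
step 4: T2 LOAD ⇒ load; ctr=4 reg=4
step 5: T3 CAS ⇒ retry; ctr=4 reg=3
step 6: T0 LOAD ⇒ load; ctr=4 reg=4
step 7: T3 LOAD ⇒ load; ctr=4 reg=4
step 8: T2 CAS ⇒ ok; ctr=5 reg=4
step 9: T3 CAS ⇒ retry; ctr=5 reg=4
step 10: T0 CAS ⇒ retry; ctr=5 reg=4
step 11: T1 LOAD ⇒ load; ctr=5 reg=5
step 12: T1 CAS ⇒ ok; ctr=6 reg=5
step 13: T1 LOAD ⇒ load; ctr=6 reg=6
step 14: T1 CAS ⇒ ok; ctr=7 reg=6

counter = 7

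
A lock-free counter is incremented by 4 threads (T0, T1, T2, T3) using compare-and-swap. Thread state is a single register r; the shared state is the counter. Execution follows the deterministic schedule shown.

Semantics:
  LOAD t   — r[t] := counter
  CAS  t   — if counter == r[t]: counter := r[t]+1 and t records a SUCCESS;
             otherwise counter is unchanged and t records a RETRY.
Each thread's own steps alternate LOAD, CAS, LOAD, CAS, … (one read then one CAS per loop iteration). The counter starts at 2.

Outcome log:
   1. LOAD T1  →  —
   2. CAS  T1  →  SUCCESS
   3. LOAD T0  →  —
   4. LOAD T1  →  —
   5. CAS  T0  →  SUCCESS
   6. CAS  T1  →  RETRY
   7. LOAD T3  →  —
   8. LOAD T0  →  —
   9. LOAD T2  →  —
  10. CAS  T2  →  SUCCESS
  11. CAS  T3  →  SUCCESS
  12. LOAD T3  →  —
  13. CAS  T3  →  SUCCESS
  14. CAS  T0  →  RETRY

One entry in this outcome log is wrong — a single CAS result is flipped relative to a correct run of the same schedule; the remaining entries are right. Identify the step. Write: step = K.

Reference trace:
[1] T1.load  rd  (counter 2, T1.r 2)
[2] T1.cas  hit  (counter 3, T1.r 2)
[3] T0.load  rd  (counter 3, T0.r 3)
[4] T1.load  rd  (counter 3, T1.r 3)
[5] T0.cas  hit  (counter 4, T0.r 3)
[6] T1.cas  miss  (counter 4, T1.r 3)
[7] T3.load  rd  (counter 4, T3.r 4)
[8] T0.load  rd  (counter 4, T0.r 4)
[9] T2.load  rd  (counter 4, T2.r 4)
[10] T2.cas  hit  (counter 5, T2.r 4)
[11] T3.cas  miss  (counter 5, T3.r 4)
[12] T3.load  rd  (counter 5, T3.r 5)
[13] T3.cas  hit  (counter 6, T3.r 5)
[14] T0.cas  miss  (counter 6, T0.r 4)
Log disagrees first at step 11.

step = 11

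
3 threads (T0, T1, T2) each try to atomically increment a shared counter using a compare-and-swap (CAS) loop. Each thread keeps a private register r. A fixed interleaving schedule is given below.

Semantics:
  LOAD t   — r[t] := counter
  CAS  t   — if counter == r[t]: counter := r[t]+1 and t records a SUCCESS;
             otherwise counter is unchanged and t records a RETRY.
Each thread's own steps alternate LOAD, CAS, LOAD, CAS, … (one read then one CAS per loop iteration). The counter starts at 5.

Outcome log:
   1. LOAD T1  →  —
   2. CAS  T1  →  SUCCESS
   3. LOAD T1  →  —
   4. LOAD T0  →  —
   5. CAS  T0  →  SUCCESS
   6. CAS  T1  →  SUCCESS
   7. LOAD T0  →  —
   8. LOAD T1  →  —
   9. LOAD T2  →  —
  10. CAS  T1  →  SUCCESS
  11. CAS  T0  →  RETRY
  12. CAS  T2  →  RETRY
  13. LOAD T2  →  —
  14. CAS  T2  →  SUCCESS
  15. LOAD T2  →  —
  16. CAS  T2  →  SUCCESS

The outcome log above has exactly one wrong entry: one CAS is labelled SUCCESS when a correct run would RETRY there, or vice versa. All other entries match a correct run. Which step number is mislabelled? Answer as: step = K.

Reference trace:
   1) LOAD T1:  M=5  r_T1=5
   2) CAS  T1:  M=6  r_T1=5 ✓
   3) LOAD T1:  M=6  r_T1=6
   4) LOAD T0:  M=6  r_T0=6
   5) CAS  T0:  M=7  r_T0=6 ✓
   6) CAS  T1:  M=7  r_T1=6 ✗
   7) LOAD T0:  M=7  r_T0=7
   8) LOAD T1:  M=7  r_T1=7
   9) LOAD T2:  M=7  r_T2=7
  10) CAS  T1:  M=8  r_T1=7 ✓
  11) CAS  T0:  M=8  r_T0=7 ✗
  12) CAS  T2:  M=8  r_T2=7 ✗
  13) LOAD T2:  M=8  r_T2=8
  14) CAS  T2:  M=9  r_T2=8 ✓
  15) LOAD T2:  M=9  r_T2=9
  16) CAS  T2:  M=10  r_T2=9 ✓
Log disagrees first at step 6.

step = 6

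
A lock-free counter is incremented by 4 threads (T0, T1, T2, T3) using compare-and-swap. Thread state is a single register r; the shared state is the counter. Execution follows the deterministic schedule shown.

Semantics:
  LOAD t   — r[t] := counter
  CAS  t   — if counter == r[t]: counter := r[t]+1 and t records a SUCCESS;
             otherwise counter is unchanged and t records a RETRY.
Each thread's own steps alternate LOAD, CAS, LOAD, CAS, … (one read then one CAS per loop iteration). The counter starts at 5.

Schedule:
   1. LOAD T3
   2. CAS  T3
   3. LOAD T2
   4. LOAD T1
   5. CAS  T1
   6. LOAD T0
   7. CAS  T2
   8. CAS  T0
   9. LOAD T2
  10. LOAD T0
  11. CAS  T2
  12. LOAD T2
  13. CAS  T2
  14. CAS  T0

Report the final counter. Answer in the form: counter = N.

counter = 10

#1 T3 reads 5
#2 T3 CAS(5→6) writes; counter now 6
#3 T2 reads 6
#4 T1 reads 6
#5 T1 CAS(6→7) writes; counter now 7
#6 T0 reads 7
#7 T2 CAS(6→7) fails; counter now 7
#8 T0 CAS(7→8) writes; counter now 8
#9 T2 reads 8
#10 T0 reads 8
#11 T2 CAS(8→9) writes; counter now 9
#12 T2 reads 9
#13 T2 CAS(9→10) writes; counter now 10
#14 T0 CAS(8→9) fails; counter now 10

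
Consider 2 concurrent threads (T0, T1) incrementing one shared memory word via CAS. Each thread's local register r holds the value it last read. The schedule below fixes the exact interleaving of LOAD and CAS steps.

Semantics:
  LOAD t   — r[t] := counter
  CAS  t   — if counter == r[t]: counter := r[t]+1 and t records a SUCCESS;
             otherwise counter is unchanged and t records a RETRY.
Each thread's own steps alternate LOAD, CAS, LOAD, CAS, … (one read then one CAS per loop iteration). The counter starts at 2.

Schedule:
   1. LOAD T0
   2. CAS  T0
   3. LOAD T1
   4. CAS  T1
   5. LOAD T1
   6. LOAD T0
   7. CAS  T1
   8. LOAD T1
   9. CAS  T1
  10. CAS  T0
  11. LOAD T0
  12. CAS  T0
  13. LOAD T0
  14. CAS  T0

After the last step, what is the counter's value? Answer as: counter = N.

#1 T0 reads 2
#2 T0 CAS(2→3) writes; counter now 3
#3 T1 reads 3
#4 T1 CAS(3→4) writes; counter now 4
#5 T1 reads 4
#6 T0 reads 4
#7 T1 CAS(4→5) writes; counter now 5
#8 T1 reads 5
#9 T1 CAS(5→6) writes; counter now 6
#10 T0 CAS(4→5) fails; counter now 6
#11 T0 reads 6
#12 T0 CAS(6→7) writes; counter now 7
#13 T0 reads 7
#14 T0 CAS(7→8) writes; counter now 8

counter = 8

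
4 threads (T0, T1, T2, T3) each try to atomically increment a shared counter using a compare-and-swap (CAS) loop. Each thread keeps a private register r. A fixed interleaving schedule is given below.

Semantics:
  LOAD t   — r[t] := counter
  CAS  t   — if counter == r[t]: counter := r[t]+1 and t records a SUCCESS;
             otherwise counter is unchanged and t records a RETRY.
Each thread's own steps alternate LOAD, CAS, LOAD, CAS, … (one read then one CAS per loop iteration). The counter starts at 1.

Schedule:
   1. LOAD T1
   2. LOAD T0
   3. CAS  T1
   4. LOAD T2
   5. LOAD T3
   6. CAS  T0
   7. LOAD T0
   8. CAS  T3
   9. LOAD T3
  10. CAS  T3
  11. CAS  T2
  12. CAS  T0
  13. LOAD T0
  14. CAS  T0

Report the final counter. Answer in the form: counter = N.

T1 LOAD — after: cnt=1, r=1 — load
T0 LOAD — after: cnt=1, r=1 — load
T1 CAS — after: cnt=2, r=1 — ok
T2 LOAD — after: cnt=2, r=2 — load
T3 LOAD — after: cnt=2, r=2 — load
T0 CAS — after: cnt=2, r=1 — retry
T0 LOAD — after: cnt=2, r=2 — load
T3 CAS — after: cnt=3, r=2 — ok
T3 LOAD — after: cnt=3, r=3 — load
T3 CAS — after: cnt=4, r=3 — ok
T2 CAS — after: cnt=4, r=2 — retry
T0 CAS — after: cnt=4, r=2 — retry
T0 LOAD — after: cnt=4, r=4 — load
T0 CAS — after: cnt=5, r=4 — ok

counter = 5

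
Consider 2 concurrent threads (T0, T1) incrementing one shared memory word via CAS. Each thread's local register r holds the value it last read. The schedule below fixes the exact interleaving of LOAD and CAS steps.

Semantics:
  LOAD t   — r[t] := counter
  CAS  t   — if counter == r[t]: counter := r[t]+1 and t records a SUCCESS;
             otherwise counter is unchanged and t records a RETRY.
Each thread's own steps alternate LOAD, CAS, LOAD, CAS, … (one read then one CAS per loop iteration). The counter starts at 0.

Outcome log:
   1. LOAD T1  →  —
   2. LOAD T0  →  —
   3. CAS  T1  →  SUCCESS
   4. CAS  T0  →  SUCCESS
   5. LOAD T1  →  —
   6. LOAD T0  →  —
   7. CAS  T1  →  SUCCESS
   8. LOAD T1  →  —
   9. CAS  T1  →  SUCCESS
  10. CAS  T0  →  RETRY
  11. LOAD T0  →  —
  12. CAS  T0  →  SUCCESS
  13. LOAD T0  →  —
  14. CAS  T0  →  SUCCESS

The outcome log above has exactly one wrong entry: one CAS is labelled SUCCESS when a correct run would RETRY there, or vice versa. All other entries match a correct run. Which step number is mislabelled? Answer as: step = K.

step = 4

Correct run:
   1) LOAD T1:  M=0  r_T1=0
   2) LOAD T0:  M=0  r_T0=0
   3) CAS  T1:  M=1  r_T1=0 ✓
   4) CAS  T0:  M=1  r_T0=0 ✗
   5) LOAD T1:  M=1  r_T1=1
   6) LOAD T0:  M=1  r_T0=1
   7) CAS  T1:  M=2  r_T1=1 ✓
   8) LOAD T1:  M=2  r_T1=2
   9) CAS  T1:  M=3  r_T1=2 ✓
  10) CAS  T0:  M=3  r_T0=1 ✗
  11) LOAD T0:  M=3  r_T0=3
  12) CAS  T0:  M=4  r_T0=3 ✓
  13) LOAD T0:  M=4  r_T0=4
  14) CAS  T0:  M=5  r_T0=4 ✓
Flip is step 4.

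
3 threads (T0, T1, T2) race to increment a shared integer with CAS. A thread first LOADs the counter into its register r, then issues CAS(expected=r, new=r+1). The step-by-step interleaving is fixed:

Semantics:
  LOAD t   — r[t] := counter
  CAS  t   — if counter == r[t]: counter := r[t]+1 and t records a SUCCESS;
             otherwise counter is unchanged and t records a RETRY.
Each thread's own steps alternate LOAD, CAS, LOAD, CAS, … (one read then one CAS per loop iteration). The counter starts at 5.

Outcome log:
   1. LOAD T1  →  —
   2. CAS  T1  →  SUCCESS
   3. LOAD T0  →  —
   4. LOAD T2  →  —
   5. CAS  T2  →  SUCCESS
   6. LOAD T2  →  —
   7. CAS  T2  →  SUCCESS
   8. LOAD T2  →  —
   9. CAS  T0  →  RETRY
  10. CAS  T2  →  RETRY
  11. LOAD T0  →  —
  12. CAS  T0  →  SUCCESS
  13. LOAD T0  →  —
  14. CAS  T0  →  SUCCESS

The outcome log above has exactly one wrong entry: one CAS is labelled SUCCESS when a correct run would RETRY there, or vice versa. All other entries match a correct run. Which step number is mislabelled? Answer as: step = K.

Correct run:
[1] T1.load  rd  (counter 5, T1.r 5)
[2] T1.cas  hit  (counter 6, T1.r 5)
[3] T0.load  rd  (counter 6, T0.r 6)
[4] T2.load  rd  (counter 6, T2.r 6)
[5] T2.cas  hit  (counter 7, T2.r 6)
[6] T2.load  rd  (counter 7, T2.r 7)
[7] T2.cas  hit  (counter 8, T2.r 7)
[8] T2.load  rd  (counter 8, T2.r 8)
[9] T0.cas  miss  (counter 8, T0.r 6)
[10] T2.cas  hit  (counter 9, T2.r 8)
[11] T0.load  rd  (counter 9, T0.r 9)
[12] T0.cas  hit  (counter 10, T0.r 9)
[13] T0.load  rd  (counter 10, T0.r 10)
[14] T0.cas  hit  (counter 11, T0.r 10)
Flip is step 10.

step = 10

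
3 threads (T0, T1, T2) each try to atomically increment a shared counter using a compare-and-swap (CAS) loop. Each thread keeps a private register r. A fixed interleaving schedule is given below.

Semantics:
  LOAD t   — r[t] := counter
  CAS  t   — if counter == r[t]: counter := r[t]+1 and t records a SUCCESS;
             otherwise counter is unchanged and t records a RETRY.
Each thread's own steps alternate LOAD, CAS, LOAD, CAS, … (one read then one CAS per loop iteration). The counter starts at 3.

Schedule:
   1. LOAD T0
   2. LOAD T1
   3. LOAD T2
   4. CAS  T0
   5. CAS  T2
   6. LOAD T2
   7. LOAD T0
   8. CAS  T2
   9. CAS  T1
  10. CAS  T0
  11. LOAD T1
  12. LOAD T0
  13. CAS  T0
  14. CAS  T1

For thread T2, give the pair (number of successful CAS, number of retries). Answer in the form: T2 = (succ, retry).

T0 LOAD — after: cnt=3, r=3 — load
T1 LOAD — after: cnt=3, r=3 — load
T2 LOAD — after: cnt=3, r=3 — load
T0 CAS — after: cnt=4, r=3 — ok
T2 CAS — after: cnt=4, r=3 — retry
T2 LOAD — after: cnt=4, r=4 — load
T0 LOAD — after: cnt=4, r=4 — load
T2 CAS — after: cnt=5, r=4 — ok
T1 CAS — after: cnt=5, r=3 — retry
T0 CAS — after: cnt=5, r=4 — retry
T1 LOAD — after: cnt=5, r=5 — load
T0 LOAD — after: cnt=5, r=5 — load
T0 CAS — after: cnt=6, r=5 — ok
T1 CAS — after: cnt=6, r=5 — retry

T2 = (1, 1)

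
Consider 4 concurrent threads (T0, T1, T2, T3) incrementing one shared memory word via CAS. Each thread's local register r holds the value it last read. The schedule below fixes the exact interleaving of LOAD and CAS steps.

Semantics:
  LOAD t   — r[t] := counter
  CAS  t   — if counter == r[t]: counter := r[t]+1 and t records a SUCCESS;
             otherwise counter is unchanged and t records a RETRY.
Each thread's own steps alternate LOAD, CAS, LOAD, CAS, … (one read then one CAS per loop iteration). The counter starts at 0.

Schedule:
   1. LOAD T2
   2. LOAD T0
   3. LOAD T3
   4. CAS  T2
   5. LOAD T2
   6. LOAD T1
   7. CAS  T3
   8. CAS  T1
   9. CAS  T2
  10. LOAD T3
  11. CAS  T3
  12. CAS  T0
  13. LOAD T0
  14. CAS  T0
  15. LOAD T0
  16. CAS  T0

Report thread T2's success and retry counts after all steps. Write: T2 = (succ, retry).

T2 = (1, 1)

1. LOAD T2 → mem=0 r[T2]=0 [LOAD]
2. LOAD T0 → mem=0 r[T0]=0 [LOAD]
3. LOAD T3 → mem=0 r[T3]=0 [LOAD]
4. CAS T2 → mem=1 r[T2]=0 [OK]
5. LOAD T2 → mem=1 r[T2]=1 [LOAD]
6. LOAD T1 → mem=1 r[T1]=1 [LOAD]
7. CAS T3 → mem=1 r[T3]=0 [RETRY]
8. CAS T1 → mem=2 r[T1]=1 [OK]
9. CAS T2 → mem=2 r[T2]=1 [RETRY]
10. LOAD T3 → mem=2 r[T3]=2 [LOAD]
11. CAS T3 → mem=3 r[T3]=2 [OK]
12. CAS T0 → mem=3 r[T0]=0 [RETRY]
13. LOAD T0 → mem=3 r[T0]=3 [LOAD]
14. CAS T0 → mem=4 r[T0]=3 [OK]
15. LOAD T0 → mem=4 r[T0]=4 [LOAD]
16. CAS T0 → mem=5 r[T0]=4 [OK]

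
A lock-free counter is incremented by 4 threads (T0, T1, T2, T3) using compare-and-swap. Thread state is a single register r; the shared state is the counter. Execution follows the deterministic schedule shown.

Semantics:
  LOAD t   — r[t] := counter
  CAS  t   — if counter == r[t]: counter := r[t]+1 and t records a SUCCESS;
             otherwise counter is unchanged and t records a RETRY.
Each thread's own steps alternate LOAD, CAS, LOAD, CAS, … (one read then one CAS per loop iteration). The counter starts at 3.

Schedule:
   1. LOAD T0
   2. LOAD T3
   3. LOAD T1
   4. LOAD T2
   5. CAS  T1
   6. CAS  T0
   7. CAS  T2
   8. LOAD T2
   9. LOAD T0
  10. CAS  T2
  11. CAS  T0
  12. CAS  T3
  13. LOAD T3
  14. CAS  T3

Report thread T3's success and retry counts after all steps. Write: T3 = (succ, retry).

T3 = (1, 1)

#1 T0 reads 3
#2 T3 reads 3
#3 T1 reads 3
#4 T2 reads 3
#5 T1 CAS(3→4) writes; counter now 4
#6 T0 CAS(3→4) fails; counter now 4
#7 T2 CAS(3→4) fails; counter now 4
#8 T2 reads 4
#9 T0 reads 4
#10 T2 CAS(4→5) writes; counter now 5
#11 T0 CAS(4→5) fails; counter now 5
#12 T3 CAS(3→4) fails; counter now 5
#13 T3 reads 5
#14 T3 CAS(5→6) writes; counter now 6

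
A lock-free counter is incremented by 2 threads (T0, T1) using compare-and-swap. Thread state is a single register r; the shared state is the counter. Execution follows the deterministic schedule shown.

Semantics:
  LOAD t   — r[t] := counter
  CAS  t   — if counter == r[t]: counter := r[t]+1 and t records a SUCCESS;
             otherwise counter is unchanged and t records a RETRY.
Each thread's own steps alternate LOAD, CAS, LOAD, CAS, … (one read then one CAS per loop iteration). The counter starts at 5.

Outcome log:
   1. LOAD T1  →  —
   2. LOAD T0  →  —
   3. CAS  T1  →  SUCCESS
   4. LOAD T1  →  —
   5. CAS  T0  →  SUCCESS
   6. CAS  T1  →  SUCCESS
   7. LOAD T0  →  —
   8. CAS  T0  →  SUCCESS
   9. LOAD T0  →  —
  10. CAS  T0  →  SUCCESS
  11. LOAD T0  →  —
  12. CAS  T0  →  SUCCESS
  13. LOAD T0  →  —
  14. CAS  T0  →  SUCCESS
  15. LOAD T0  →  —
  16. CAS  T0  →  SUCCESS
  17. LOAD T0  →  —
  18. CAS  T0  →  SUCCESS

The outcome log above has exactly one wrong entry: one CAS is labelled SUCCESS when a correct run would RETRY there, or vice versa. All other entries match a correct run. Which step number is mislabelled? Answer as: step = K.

Re-executing:
   1) LOAD T1:  M=5  r_T1=5
   2) LOAD T0:  M=5  r_T0=5
   3) CAS  T1:  M=6  r_T1=5 ✓
   4) LOAD T1:  M=6  r_T1=6
   5) CAS  T0:  M=6  r_T0=5 ✗
   6) CAS  T1:  M=7  r_T1=6 ✓
   7) LOAD T0:  M=7  r_T0=7
   8) CAS  T0:  M=8  r_T0=7 ✓
   9) LOAD T0:  M=8  r_T0=8
  10) CAS  T0:  M=9  r_T0=8 ✓
  11) LOAD T0:  M=9  r_T0=9
  12) CAS  T0:  M=10  r_T0=9 ✓
  13) LOAD T0:  M=10  r_T0=10
  14) CAS  T0:  M=11  r_T0=10 ✓
  15) LOAD T0:  M=11  r_T0=11
  16) CAS  T0:  M=12  r_T0=11 ✓
  17) LOAD T0:  M=12  r_T0=12
  18) CAS  T0:  M=13  r_T0=12 ✓
Mismatch at 5.

step = 5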